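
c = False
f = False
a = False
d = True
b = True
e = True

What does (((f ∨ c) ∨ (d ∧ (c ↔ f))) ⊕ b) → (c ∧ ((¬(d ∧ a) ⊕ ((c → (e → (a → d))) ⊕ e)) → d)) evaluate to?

f ∨ c = False ∨ False = False
c ↔ f = False ↔ False = True
d ∧ (c ↔ f) = True ∧ True = True
(f ∨ c) ∨ (d ∧ (c ↔ f)) = False ∨ True = True
((f ∨ c) ∨ (d ∧ (c ↔ f))) ⊕ b = True ⊕ True = False
d ∧ a = True ∧ False = False
¬(d ∧ a) = ¬False = True
a → d = False → True = True
e → (a → d) = True → True = True
c → (e → (a → d)) = False → True = True
(c → (e → (a → d))) ⊕ e = True ⊕ True = False
¬(d ∧ a) ⊕ ((c → (e → (a → d))) ⊕ e) = True ⊕ False = True
(¬(d ∧ a) ⊕ ((c → (e → (a → d))) ⊕ e)) → d = True → True = True
c ∧ ((¬(d ∧ a) ⊕ ((c → (e → (a → d))) ⊕ e)) → d) = False ∧ True = False
(((f ∨ c) ∨ (d ∧ (c ↔ f))) ⊕ b) → (c ∧ ((¬(d ∧ a) ⊕ ((c → (e → (a → d))) ⊕ e)) → d)) = False → False = True

True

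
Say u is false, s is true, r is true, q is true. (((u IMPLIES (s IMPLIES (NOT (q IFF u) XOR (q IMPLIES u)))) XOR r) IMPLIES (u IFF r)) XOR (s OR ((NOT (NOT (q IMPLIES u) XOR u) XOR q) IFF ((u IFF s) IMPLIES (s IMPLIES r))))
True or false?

false

q IFF u = true IFF false = false
NOT (q IFF u) = NOT false = true
q IMPLIES u = true IMPLIES false = false
NOT (q IFF u) XOR (q IMPLIES u) = true XOR false = true
s IMPLIES (NOT (q IFF u) XOR (q IMPLIES u)) = true IMPLIES true = true
u IMPLIES (s IMPLIES (NOT (q IFF u) XOR (q IMPLIES u))) = false IMPLIES true = true
(u IMPLIES (s IMPLIES (NOT (q IFF u) XOR (q IMPLIES u)))) XOR r = true XOR true = false
u IFF r = false IFF true = false
((u IMPLIES (s IMPLIES (NOT (q IFF u) XOR (q IMPLIES u)))) XOR r) IMPLIES (u IFF r) = false IMPLIES false = true
q IMPLIES u = true IMPLIES false = false
NOT (q IMPLIES u) = NOT false = true
NOT (q IMPLIES u) XOR u = true XOR false = true
NOT (NOT (q IMPLIES u) XOR u) = NOT true = false
NOT (NOT (q IMPLIES u) XOR u) XOR q = false XOR true = true
u IFF s = false IFF true = false
s IMPLIES r = true IMPLIES true = true
(u IFF s) IMPLIES (s IMPLIES r) = false IMPLIES true = true
(NOT (NOT (q IMPLIES u) XOR u) XOR q) IFF ((u IFF s) IMPLIES (s IMPLIES r)) = true IFF true = true
s OR ((NOT (NOT (q IMPLIES u) XOR u) XOR q) IFF ((u IFF s) IMPLIES (s IMPLIES r))) = true OR true = true
(((u IMPLIES (s IMPLIES (NOT (q IFF u) XOR (q IMPLIES u)))) XOR r) IMPLIES (u IFF r)) XOR (s OR ((NOT (NOT (q IMPLIES u) XOR u) XOR q) IFF ((u IFF s) IMPLIES (s IMPLIES r)))) = true XOR true = false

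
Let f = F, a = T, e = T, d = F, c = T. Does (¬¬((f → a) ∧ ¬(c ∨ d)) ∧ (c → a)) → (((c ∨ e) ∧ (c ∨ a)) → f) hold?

T

f → a = F → T = T
c ∨ d = T ∨ F = T
¬(c ∨ d) = ¬T = F
(f → a) ∧ ¬(c ∨ d) = T ∧ F = F
¬((f → a) ∧ ¬(c ∨ d)) = ¬F = T
¬¬((f → a) ∧ ¬(c ∨ d)) = ¬T = F
c → a = T → T = T
¬¬((f → a) ∧ ¬(c ∨ d)) ∧ (c → a) = F ∧ T = F
c ∨ e = T ∨ T = T
c ∨ a = T ∨ T = T
(c ∨ e) ∧ (c ∨ a) = T ∧ T = T
((c ∨ e) ∧ (c ∨ a)) → f = T → F = F
(¬¬((f → a) ∧ ¬(c ∨ d)) ∧ (c → a)) → (((c ∨ e) ∧ (c ∨ a)) → f) = F → F = T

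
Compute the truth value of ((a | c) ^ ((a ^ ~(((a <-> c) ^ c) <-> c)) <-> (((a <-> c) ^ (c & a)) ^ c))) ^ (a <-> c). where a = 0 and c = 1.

a | c = 0 | 1 = 1
a <-> c = 0 <-> 1 = 0
(a <-> c) ^ c = 0 ^ 1 = 1
((a <-> c) ^ c) <-> c = 1 <-> 1 = 1
~(((a <-> c) ^ c) <-> c) = ~1 = 0
a ^ ~(((a <-> c) ^ c) <-> c) = 0 ^ 0 = 0
a <-> c = 0 <-> 1 = 0
c & a = 1 & 0 = 0
(a <-> c) ^ (c & a) = 0 ^ 0 = 0
((a <-> c) ^ (c & a)) ^ c = 0 ^ 1 = 1
(a ^ ~(((a <-> c) ^ c) <-> c)) <-> (((a <-> c) ^ (c & a)) ^ c) = 0 <-> 1 = 0
(a | c) ^ ((a ^ ~(((a <-> c) ^ c) <-> c)) <-> (((a <-> c) ^ (c & a)) ^ c)) = 1 ^ 0 = 1
a <-> c = 0 <-> 1 = 0
((a | c) ^ ((a ^ ~(((a <-> c) ^ c) <-> c)) <-> (((a <-> c) ^ (c & a)) ^ c))) ^ (a <-> c) = 1 ^ 0 = 1

1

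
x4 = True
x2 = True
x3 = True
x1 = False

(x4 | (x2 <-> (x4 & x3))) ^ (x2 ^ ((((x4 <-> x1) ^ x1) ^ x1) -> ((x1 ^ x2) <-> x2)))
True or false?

True

x4 & x3 = True & True = True
x2 <-> (x4 & x3) = True <-> True = True
x4 | (x2 <-> (x4 & x3)) = True | True = True
x4 <-> x1 = True <-> False = False
(x4 <-> x1) ^ x1 = False ^ False = False
((x4 <-> x1) ^ x1) ^ x1 = False ^ False = False
x1 ^ x2 = False ^ True = True
(x1 ^ x2) <-> x2 = True <-> True = True
(((x4 <-> x1) ^ x1) ^ x1) -> ((x1 ^ x2) <-> x2) = False -> True = True
x2 ^ ((((x4 <-> x1) ^ x1) ^ x1) -> ((x1 ^ x2) <-> x2)) = True ^ True = False
(x4 | (x2 <-> (x4 & x3))) ^ (x2 ^ ((((x4 <-> x1) ^ x1) ^ x1) -> ((x1 ^ x2) <-> x2))) = True ^ False = True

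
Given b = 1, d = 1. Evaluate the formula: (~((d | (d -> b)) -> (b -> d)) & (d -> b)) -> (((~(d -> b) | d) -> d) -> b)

Substituting b=1, d=1:
d -> b = 1 -> 1 = 1
d | (d -> b) = 1 | 1 = 1
b -> d = 1 -> 1 = 1
(d | (d -> b)) -> (b -> d) = 1 -> 1 = 1
~((d | (d -> b)) -> (b -> d)) = ~1 = 0
d -> b = 1 -> 1 = 1
~((d | (d -> b)) -> (b -> d)) & (d -> b) = 0 & 1 = 0
d -> b = 1 -> 1 = 1
~(d -> b) = ~1 = 0
~(d -> b) | d = 0 | 1 = 1
(~(d -> b) | d) -> d = 1 -> 1 = 1
((~(d -> b) | d) -> d) -> b = 1 -> 1 = 1
(~((d | (d -> b)) -> (b -> d)) & (d -> b)) -> (((~(d -> b) | d) -> d) -> b) = 0 -> 1 = 1

1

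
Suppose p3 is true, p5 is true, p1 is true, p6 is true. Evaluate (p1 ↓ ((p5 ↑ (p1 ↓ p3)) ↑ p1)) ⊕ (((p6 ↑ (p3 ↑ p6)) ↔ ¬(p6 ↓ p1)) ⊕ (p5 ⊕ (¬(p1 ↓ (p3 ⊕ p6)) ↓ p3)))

Substituting p3=True, p5=True, p1=True, p6=True:
p1 ↓ p3 = True ↓ True = False
p5 ↑ (p1 ↓ p3) = True ↑ False = True
(p5 ↑ (p1 ↓ p3)) ↑ p1 = True ↑ True = False
p1 ↓ ((p5 ↑ (p1 ↓ p3)) ↑ p1) = True ↓ False = False
p3 ↑ p6 = True ↑ True = False
p6 ↑ (p3 ↑ p6) = True ↑ False = True
p6 ↓ p1 = True ↓ True = False
¬(p6 ↓ p1) = ¬False = True
(p6 ↑ (p3 ↑ p6)) ↔ ¬(p6 ↓ p1) = True ↔ True = True
p3 ⊕ p6 = True ⊕ True = False
p1 ↓ (p3 ⊕ p6) = True ↓ False = False
¬(p1 ↓ (p3 ⊕ p6)) = ¬False = True
¬(p1 ↓ (p3 ⊕ p6)) ↓ p3 = True ↓ True = False
p5 ⊕ (¬(p1 ↓ (p3 ⊕ p6)) ↓ p3) = True ⊕ False = True
((p6 ↑ (p3 ↑ p6)) ↔ ¬(p6 ↓ p1)) ⊕ (p5 ⊕ (¬(p1 ↓ (p3 ⊕ p6)) ↓ p3)) = True ⊕ True = False
(p1 ↓ ((p5 ↑ (p1 ↓ p3)) ↑ p1)) ⊕ (((p6 ↑ (p3 ↑ p6)) ↔ ¬(p6 ↓ p1)) ⊕ (p5 ⊕ (¬(p1 ↓ (p3 ⊕ p6)) ↓ p3))) = False ⊕ False = False

False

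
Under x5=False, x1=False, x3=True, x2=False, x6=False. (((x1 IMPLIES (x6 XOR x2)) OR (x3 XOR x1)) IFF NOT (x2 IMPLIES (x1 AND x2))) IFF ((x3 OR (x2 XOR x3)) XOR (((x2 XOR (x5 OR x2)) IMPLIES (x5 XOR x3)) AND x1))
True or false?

x6 XOR x2 = False XOR False = False
x1 IMPLIES (x6 XOR x2) = False IMPLIES False = True
x3 XOR x1 = True XOR False = True
(x1 IMPLIES (x6 XOR x2)) OR (x3 XOR x1) = True OR True = True
x1 AND x2 = False AND False = False
x2 IMPLIES (x1 AND x2) = False IMPLIES False = True
NOT (x2 IMPLIES (x1 AND x2)) = NOT True = False
((x1 IMPLIES (x6 XOR x2)) OR (x3 XOR x1)) IFF NOT (x2 IMPLIES (x1 AND x2)) = True IFF False = False
x2 XOR x3 = False XOR True = True
x3 OR (x2 XOR x3) = True OR True = True
x5 OR x2 = False OR False = False
x2 XOR (x5 OR x2) = False XOR False = False
x5 XOR x3 = False XOR True = True
(x2 XOR (x5 OR x2)) IMPLIES (x5 XOR x3) = False IMPLIES True = True
((x2 XOR (x5 OR x2)) IMPLIES (x5 XOR x3)) AND x1 = True AND False = False
(x3 OR (x2 XOR x3)) XOR (((x2 XOR (x5 OR x2)) IMPLIES (x5 XOR x3)) AND x1) = True XOR False = True
(((x1 IMPLIES (x6 XOR x2)) OR (x3 XOR x1)) IFF NOT (x2 IMPLIES (x1 AND x2))) IFF ((x3 OR (x2 XOR x3)) XOR (((x2 XOR (x5 OR x2)) IMPLIES (x5 XOR x3)) AND x1)) = False IFF True = False

False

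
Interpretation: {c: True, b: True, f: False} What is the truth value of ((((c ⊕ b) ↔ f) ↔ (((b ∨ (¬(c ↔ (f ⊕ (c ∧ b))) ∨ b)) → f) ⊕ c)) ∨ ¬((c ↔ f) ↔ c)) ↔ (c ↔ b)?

c ⊕ b = True ⊕ True = False
(c ⊕ b) ↔ f = False ↔ False = True
c ∧ b = True ∧ True = True
f ⊕ (c ∧ b) = False ⊕ True = True
c ↔ (f ⊕ (c ∧ b)) = True ↔ True = True
¬(c ↔ (f ⊕ (c ∧ b))) = ¬True = False
¬(c ↔ (f ⊕ (c ∧ b))) ∨ b = False ∨ True = True
b ∨ (¬(c ↔ (f ⊕ (c ∧ b))) ∨ b) = True ∨ True = True
(b ∨ (¬(c ↔ (f ⊕ (c ∧ b))) ∨ b)) → f = True → False = False
((b ∨ (¬(c ↔ (f ⊕ (c ∧ b))) ∨ b)) → f) ⊕ c = False ⊕ True = True
((c ⊕ b) ↔ f) ↔ (((b ∨ (¬(c ↔ (f ⊕ (c ∧ b))) ∨ b)) → f) ⊕ c) = True ↔ True = True
c ↔ f = True ↔ False = False
(c ↔ f) ↔ c = False ↔ True = False
¬((c ↔ f) ↔ c) = ¬False = True
(((c ⊕ b) ↔ f) ↔ (((b ∨ (¬(c ↔ (f ⊕ (c ∧ b))) ∨ b)) → f) ⊕ c)) ∨ ¬((c ↔ f) ↔ c) = True ∨ True = True
c ↔ b = True ↔ True = True
((((c ⊕ b) ↔ f) ↔ (((b ∨ (¬(c ↔ (f ⊕ (c ∧ b))) ∨ b)) → f) ⊕ c)) ∨ ¬((c ↔ f) ↔ c)) ↔ (c ↔ b) = True ↔ True = True

True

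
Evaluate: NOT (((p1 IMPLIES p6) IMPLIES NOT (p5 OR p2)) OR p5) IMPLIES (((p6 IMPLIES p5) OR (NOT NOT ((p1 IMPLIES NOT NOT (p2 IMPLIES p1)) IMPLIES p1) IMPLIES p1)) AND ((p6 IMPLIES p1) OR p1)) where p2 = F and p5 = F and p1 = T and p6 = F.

p1 IMPLIES p6 = T IMPLIES F = F
p5 OR p2 = F OR F = F
NOT (p5 OR p2) = NOT F = T
(p1 IMPLIES p6) IMPLIES NOT (p5 OR p2) = F IMPLIES T = T
((p1 IMPLIES p6) IMPLIES NOT (p5 OR p2)) OR p5 = T OR F = T
NOT (((p1 IMPLIES p6) IMPLIES NOT (p5 OR p2)) OR p5) = NOT T = F
p6 IMPLIES p5 = F IMPLIES F = T
p2 IMPLIES p1 = F IMPLIES T = T
NOT (p2 IMPLIES p1) = NOT T = F
NOT NOT (p2 IMPLIES p1) = NOT F = T
p1 IMPLIES NOT NOT (p2 IMPLIES p1) = T IMPLIES T = T
(p1 IMPLIES NOT NOT (p2 IMPLIES p1)) IMPLIES p1 = T IMPLIES T = T
NOT ((p1 IMPLIES NOT NOT (p2 IMPLIES p1)) IMPLIES p1) = NOT T = F
NOT NOT ((p1 IMPLIES NOT NOT (p2 IMPLIES p1)) IMPLIES p1) = NOT F = T
NOT NOT ((p1 IMPLIES NOT NOT (p2 IMPLIES p1)) IMPLIES p1) IMPLIES p1 = T IMPLIES T = T
(p6 IMPLIES p5) OR (NOT NOT ((p1 IMPLIES NOT NOT (p2 IMPLIES p1)) IMPLIES p1) IMPLIES p1) = T OR T = T
p6 IMPLIES p1 = F IMPLIES T = T
(p6 IMPLIES p1) OR p1 = T OR T = T
((p6 IMPLIES p5) OR (NOT NOT ((p1 IMPLIES NOT NOT (p2 IMPLIES p1)) IMPLIES p1) IMPLIES p1)) AND ((p6 IMPLIES p1) OR p1) = T AND T = T
NOT (((p1 IMPLIES p6) IMPLIES NOT (p5 OR p2)) OR p5) IMPLIES (((p6 IMPLIES p5) OR (NOT NOT ((p1 IMPLIES NOT NOT (p2 IMPLIES p1)) IMPLIES p1) IMPLIES p1)) AND ((p6 IMPLIES p1) OR p1)) = F IMPLIES T = T

T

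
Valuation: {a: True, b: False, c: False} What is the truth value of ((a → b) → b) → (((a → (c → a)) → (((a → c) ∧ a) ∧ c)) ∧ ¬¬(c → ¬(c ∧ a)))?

a → b = True → False = False
(a → b) → b = False → False = True
c → a = False → True = True
a → (c → a) = True → True = True
a → c = True → False = False
(a → c) ∧ a = False ∧ True = False
((a → c) ∧ a) ∧ c = False ∧ False = False
(a → (c → a)) → (((a → c) ∧ a) ∧ c) = True → False = False
c ∧ a = False ∧ True = False
¬(c ∧ a) = ¬False = True
c → ¬(c ∧ a) = False → True = True
¬(c → ¬(c ∧ a)) = ¬True = False
¬¬(c → ¬(c ∧ a)) = ¬False = True
((a → (c → a)) → (((a → c) ∧ a) ∧ c)) ∧ ¬¬(c → ¬(c ∧ a)) = False ∧ True = False
((a → b) → b) → (((a → (c → a)) → (((a → c) ∧ a) ∧ c)) ∧ ¬¬(c → ¬(c ∧ a))) = True → False = False

False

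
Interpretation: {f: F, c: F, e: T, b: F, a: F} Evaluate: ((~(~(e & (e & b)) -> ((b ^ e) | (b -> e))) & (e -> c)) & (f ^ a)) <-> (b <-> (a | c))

Substituting f=F, c=F, e=T, b=F, a=F:
e & b = T & F = F
e & (e & b) = T & F = F
~(e & (e & b)) = ~F = T
b ^ e = F ^ T = T
b -> e = F -> T = T
(b ^ e) | (b -> e) = T | T = T
~(e & (e & b)) -> ((b ^ e) | (b -> e)) = T -> T = T
~(~(e & (e & b)) -> ((b ^ e) | (b -> e))) = ~T = F
e -> c = T -> F = F
~(~(e & (e & b)) -> ((b ^ e) | (b -> e))) & (e -> c) = F & F = F
f ^ a = F ^ F = F
(~(~(e & (e & b)) -> ((b ^ e) | (b -> e))) & (e -> c)) & (f ^ a) = F & F = F
a | c = F | F = F
b <-> (a | c) = F <-> F = T
((~(~(e & (e & b)) -> ((b ^ e) | (b -> e))) & (e -> c)) & (f ^ a)) <-> (b <-> (a | c)) = F <-> T = F

F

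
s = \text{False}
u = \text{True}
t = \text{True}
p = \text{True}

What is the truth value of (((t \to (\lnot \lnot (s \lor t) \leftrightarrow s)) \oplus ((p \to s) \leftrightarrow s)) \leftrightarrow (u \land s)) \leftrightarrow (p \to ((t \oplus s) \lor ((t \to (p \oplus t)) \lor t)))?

\text{False}

Substituting s=\text{False}, u=\text{True}, t=\text{True}, p=\text{True}:
s \lor t = \text{False} \lor \text{True} = \text{True}
\lnot (s \lor t) = \lnot \text{True} = \text{False}
\lnot \lnot (s \lor t) = \lnot \text{False} = \text{True}
\lnot \lnot (s \lor t) \leftrightarrow s = \text{True} \leftrightarrow \text{False} = \text{False}
t \to (\lnot \lnot (s \lor t) \leftrightarrow s) = \text{True} \to \text{False} = \text{False}
p \to s = \text{True} \to \text{False} = \text{False}
(p \to s) \leftrightarrow s = \text{False} \leftrightarrow \text{False} = \text{True}
(t \to (\lnot \lnot (s \lor t) \leftrightarrow s)) \oplus ((p \to s) \leftrightarrow s) = \text{False} \oplus \text{True} = \text{True}
u \land s = \text{True} \land \text{False} = \text{False}
((t \to (\lnot \lnot (s \lor t) \leftrightarrow s)) \oplus ((p \to s) \leftrightarrow s)) \leftrightarrow (u \land s) = \text{True} \leftrightarrow \text{False} = \text{False}
t \oplus s = \text{True} \oplus \text{False} = \text{True}
p \oplus t = \text{True} \oplus \text{True} = \text{False}
t \to (p \oplus t) = \text{True} \to \text{False} = \text{False}
(t \to (p \oplus t)) \lor t = \text{False} \lor \text{True} = \text{True}
(t \oplus s) \lor ((t \to (p \oplus t)) \lor t) = \text{True} \lor \text{True} = \text{True}
p \to ((t \oplus s) \lor ((t \to (p \oplus t)) \lor t)) = \text{True} \to \text{True} = \text{True}
(((t \to (\lnot \lnot (s \lor t) \leftrightarrow s)) \oplus ((p \to s) \leftrightarrow s)) \leftrightarrow (u \land s)) \leftrightarrow (p \to ((t \oplus s) \lor ((t \to (p \oplus t)) \lor t))) = \text{False} \leftrightarrow \text{True} = \text{False}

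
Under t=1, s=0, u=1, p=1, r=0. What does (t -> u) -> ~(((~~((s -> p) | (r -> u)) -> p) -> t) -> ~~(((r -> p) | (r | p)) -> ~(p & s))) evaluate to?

t -> u = 1 -> 1 = 1
s -> p = 0 -> 1 = 1
r -> u = 0 -> 1 = 1
(s -> p) | (r -> u) = 1 | 1 = 1
~((s -> p) | (r -> u)) = ~1 = 0
~~((s -> p) | (r -> u)) = ~0 = 1
~~((s -> p) | (r -> u)) -> p = 1 -> 1 = 1
(~~((s -> p) | (r -> u)) -> p) -> t = 1 -> 1 = 1
r -> p = 0 -> 1 = 1
r | p = 0 | 1 = 1
(r -> p) | (r | p) = 1 | 1 = 1
p & s = 1 & 0 = 0
~(p & s) = ~0 = 1
((r -> p) | (r | p)) -> ~(p & s) = 1 -> 1 = 1
~(((r -> p) | (r | p)) -> ~(p & s)) = ~1 = 0
~~(((r -> p) | (r | p)) -> ~(p & s)) = ~0 = 1
((~~((s -> p) | (r -> u)) -> p) -> t) -> ~~(((r -> p) | (r | p)) -> ~(p & s)) = 1 -> 1 = 1
~(((~~((s -> p) | (r -> u)) -> p) -> t) -> ~~(((r -> p) | (r | p)) -> ~(p & s))) = ~1 = 0
(t -> u) -> ~(((~~((s -> p) | (r -> u)) -> p) -> t) -> ~~(((r -> p) | (r | p)) -> ~(p & s))) = 1 -> 0 = 0

0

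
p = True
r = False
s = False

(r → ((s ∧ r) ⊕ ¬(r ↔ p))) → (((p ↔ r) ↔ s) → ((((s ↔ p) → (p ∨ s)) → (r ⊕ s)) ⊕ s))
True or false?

s ∧ r = False ∧ False = False
r ↔ p = False ↔ True = False
¬(r ↔ p) = ¬False = True
(s ∧ r) ⊕ ¬(r ↔ p) = False ⊕ True = True
r → ((s ∧ r) ⊕ ¬(r ↔ p)) = False → True = True
p ↔ r = True ↔ False = False
(p ↔ r) ↔ s = False ↔ False = True
s ↔ p = False ↔ True = False
p ∨ s = True ∨ False = True
(s ↔ p) → (p ∨ s) = False → True = True
r ⊕ s = False ⊕ False = False
((s ↔ p) → (p ∨ s)) → (r ⊕ s) = True → False = False
(((s ↔ p) → (p ∨ s)) → (r ⊕ s)) ⊕ s = False ⊕ False = False
((p ↔ r) ↔ s) → ((((s ↔ p) → (p ∨ s)) → (r ⊕ s)) ⊕ s) = True → False = False
(r → ((s ∧ r) ⊕ ¬(r ↔ p))) → (((p ↔ r) ↔ s) → ((((s ↔ p) → (p ∨ s)) → (r ⊕ s)) ⊕ s)) = True → False = False

False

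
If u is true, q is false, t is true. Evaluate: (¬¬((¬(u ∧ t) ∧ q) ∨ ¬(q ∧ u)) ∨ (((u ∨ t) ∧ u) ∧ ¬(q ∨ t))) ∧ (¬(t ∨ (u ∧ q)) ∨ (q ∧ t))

False

u ∧ t = True ∧ True = True
¬(u ∧ t) = ¬True = False
¬(u ∧ t) ∧ q = False ∧ False = False
q ∧ u = False ∧ True = False
¬(q ∧ u) = ¬False = True
(¬(u ∧ t) ∧ q) ∨ ¬(q ∧ u) = False ∨ True = True
¬((¬(u ∧ t) ∧ q) ∨ ¬(q ∧ u)) = ¬True = False
¬¬((¬(u ∧ t) ∧ q) ∨ ¬(q ∧ u)) = ¬False = True
u ∨ t = True ∨ True = True
(u ∨ t) ∧ u = True ∧ True = True
q ∨ t = False ∨ True = True
¬(q ∨ t) = ¬True = False
((u ∨ t) ∧ u) ∧ ¬(q ∨ t) = True ∧ False = False
¬¬((¬(u ∧ t) ∧ q) ∨ ¬(q ∧ u)) ∨ (((u ∨ t) ∧ u) ∧ ¬(q ∨ t)) = True ∨ False = True
u ∧ q = True ∧ False = False
t ∨ (u ∧ q) = True ∨ False = True
¬(t ∨ (u ∧ q)) = ¬True = False
q ∧ t = False ∧ True = False
¬(t ∨ (u ∧ q)) ∨ (q ∧ t) = False ∨ False = False
(¬¬((¬(u ∧ t) ∧ q) ∨ ¬(q ∧ u)) ∨ (((u ∨ t) ∧ u) ∧ ¬(q ∨ t))) ∧ (¬(t ∨ (u ∧ q)) ∨ (q ∧ t)) = True ∧ False = False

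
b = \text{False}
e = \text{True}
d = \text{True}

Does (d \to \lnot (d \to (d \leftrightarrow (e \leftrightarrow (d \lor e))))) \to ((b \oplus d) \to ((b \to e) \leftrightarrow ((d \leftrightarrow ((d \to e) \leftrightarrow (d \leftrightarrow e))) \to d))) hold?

d \lor e = \text{True} \lor \text{True} = \text{True}
e \leftrightarrow (d \lor e) = \text{True} \leftrightarrow \text{True} = \text{True}
d \leftrightarrow (e \leftrightarrow (d \lor e)) = \text{True} \leftrightarrow \text{True} = \text{True}
d \to (d \leftrightarrow (e \leftrightarrow (d \lor e))) = \text{True} \to \text{True} = \text{True}
\lnot (d \to (d \leftrightarrow (e \leftrightarrow (d \lor e)))) = \lnot \text{True} = \text{False}
d \to \lnot (d \to (d \leftrightarrow (e \leftrightarrow (d \lor e)))) = \text{True} \to \text{False} = \text{False}
b \oplus d = \text{False} \oplus \text{True} = \text{True}
b \to e = \text{False} \to \text{True} = \text{True}
d \to e = \text{True} \to \text{True} = \text{True}
d \leftrightarrow e = \text{True} \leftrightarrow \text{True} = \text{True}
(d \to e) \leftrightarrow (d \leftrightarrow e) = \text{True} \leftrightarrow \text{True} = \text{True}
d \leftrightarrow ((d \to e) \leftrightarrow (d \leftrightarrow e)) = \text{True} \leftrightarrow \text{True} = \text{True}
(d \leftrightarrow ((d \to e) \leftrightarrow (d \leftrightarrow e))) \to d = \text{True} \to \text{True} = \text{True}
(b \to e) \leftrightarrow ((d \leftrightarrow ((d \to e) \leftrightarrow (d \leftrightarrow e))) \to d) = \text{True} \leftrightarrow \text{True} = \text{True}
(b \oplus d) \to ((b \to e) \leftrightarrow ((d \leftrightarrow ((d \to e) \leftrightarrow (d \leftrightarrow e))) \to d)) = \text{True} \to \text{True} = \text{True}
(d \to \lnot (d \to (d \leftrightarrow (e \leftrightarrow (d \lor e))))) \to ((b \oplus d) \to ((b \to e) \leftrightarrow ((d \leftrightarrow ((d \to e) \leftrightarrow (d \leftrightarrow e))) \to d))) = \text{False} \to \text{True} = \text{True}

\text{True}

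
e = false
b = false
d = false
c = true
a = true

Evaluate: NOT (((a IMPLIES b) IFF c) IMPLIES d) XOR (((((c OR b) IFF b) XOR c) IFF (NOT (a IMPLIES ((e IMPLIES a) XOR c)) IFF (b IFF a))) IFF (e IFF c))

a IMPLIES b = true IMPLIES false = false
(a IMPLIES b) IFF c = false IFF true = false
((a IMPLIES b) IFF c) IMPLIES d = false IMPLIES false = true
NOT (((a IMPLIES b) IFF c) IMPLIES d) = NOT true = false
c OR b = true OR false = true
(c OR b) IFF b = true IFF false = false
((c OR b) IFF b) XOR c = false XOR true = true
e IMPLIES a = false IMPLIES true = true
(e IMPLIES a) XOR c = true XOR true = false
a IMPLIES ((e IMPLIES a) XOR c) = true IMPLIES false = false
NOT (a IMPLIES ((e IMPLIES a) XOR c)) = NOT false = true
b IFF a = false IFF true = false
NOT (a IMPLIES ((e IMPLIES a) XOR c)) IFF (b IFF a) = true IFF false = false
(((c OR b) IFF b) XOR c) IFF (NOT (a IMPLIES ((e IMPLIES a) XOR c)) IFF (b IFF a)) = true IFF false = false
e IFF c = false IFF true = false
((((c OR b) IFF b) XOR c) IFF (NOT (a IMPLIES ((e IMPLIES a) XOR c)) IFF (b IFF a))) IFF (e IFF c) = false IFF false = true
NOT (((a IMPLIES b) IFF c) IMPLIES d) XOR (((((c OR b) IFF b) XOR c) IFF (NOT (a IMPLIES ((e IMPLIES a) XOR c)) IFF (b IFF a))) IFF (e IFF c)) = false XOR true = true

true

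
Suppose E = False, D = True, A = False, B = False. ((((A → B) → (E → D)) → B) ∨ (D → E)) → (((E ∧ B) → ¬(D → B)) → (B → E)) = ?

True

Substituting E=False, D=True, A=False, B=False:
A → B = False → False = True
E → D = False → True = True
(A → B) → (E → D) = True → True = True
((A → B) → (E → D)) → B = True → False = False
D → E = True → False = False
(((A → B) → (E → D)) → B) ∨ (D → E) = False ∨ False = False
E ∧ B = False ∧ False = False
D → B = True → False = False
¬(D → B) = ¬False = True
(E ∧ B) → ¬(D → B) = False → True = True
B → E = False → False = True
((E ∧ B) → ¬(D → B)) → (B → E) = True → True = True
((((A → B) → (E → D)) → B) ∨ (D → E)) → (((E ∧ B) → ¬(D → B)) → (B → E)) = False → True = True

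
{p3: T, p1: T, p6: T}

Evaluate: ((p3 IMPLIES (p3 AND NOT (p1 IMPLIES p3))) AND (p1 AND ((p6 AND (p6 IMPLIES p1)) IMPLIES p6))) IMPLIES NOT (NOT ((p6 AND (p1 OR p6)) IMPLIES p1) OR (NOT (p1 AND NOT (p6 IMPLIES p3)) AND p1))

p1 IMPLIES p3 = T IMPLIES T = T
NOT (p1 IMPLIES p3) = NOT T = F
p3 AND NOT (p1 IMPLIES p3) = T AND F = F
p3 IMPLIES (p3 AND NOT (p1 IMPLIES p3)) = T IMPLIES F = F
p6 IMPLIES p1 = T IMPLIES T = T
p6 AND (p6 IMPLIES p1) = T AND T = T
(p6 AND (p6 IMPLIES p1)) IMPLIES p6 = T IMPLIES T = T
p1 AND ((p6 AND (p6 IMPLIES p1)) IMPLIES p6) = T AND T = T
(p3 IMPLIES (p3 AND NOT (p1 IMPLIES p3))) AND (p1 AND ((p6 AND (p6 IMPLIES p1)) IMPLIES p6)) = F AND T = F
p1 OR p6 = T OR T = T
p6 AND (p1 OR p6) = T AND T = T
(p6 AND (p1 OR p6)) IMPLIES p1 = T IMPLIES T = T
NOT ((p6 AND (p1 OR p6)) IMPLIES p1) = NOT T = F
p6 IMPLIES p3 = T IMPLIES T = T
NOT (p6 IMPLIES p3) = NOT T = F
p1 AND NOT (p6 IMPLIES p3) = T AND F = F
NOT (p1 AND NOT (p6 IMPLIES p3)) = NOT F = T
NOT (p1 AND NOT (p6 IMPLIES p3)) AND p1 = T AND T = T
NOT ((p6 AND (p1 OR p6)) IMPLIES p1) OR (NOT (p1 AND NOT (p6 IMPLIES p3)) AND p1) = F OR T = T
NOT (NOT ((p6 AND (p1 OR p6)) IMPLIES p1) OR (NOT (p1 AND NOT (p6 IMPLIES p3)) AND p1)) = NOT T = F
((p3 IMPLIES (p3 AND NOT (p1 IMPLIES p3))) AND (p1 AND ((p6 AND (p6 IMPLIES p1)) IMPLIES p6))) IMPLIES NOT (NOT ((p6 AND (p1 OR p6)) IMPLIES p1) OR (NOT (p1 AND NOT (p6 IMPLIES p3)) AND p1)) = F IMPLIES F = T

T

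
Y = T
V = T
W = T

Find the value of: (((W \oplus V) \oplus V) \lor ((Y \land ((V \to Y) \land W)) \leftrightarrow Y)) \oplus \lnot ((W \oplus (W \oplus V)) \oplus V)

W \oplus V = T \oplus T = F
(W \oplus V) \oplus V = F \oplus T = T
V \to Y = T \to T = T
(V \to Y) \land W = T \land T = T
Y \land ((V \to Y) \land W) = T \land T = T
(Y \land ((V \to Y) \land W)) \leftrightarrow Y = T \leftrightarrow T = T
((W \oplus V) \oplus V) \lor ((Y \land ((V \to Y) \land W)) \leftrightarrow Y) = T \lor T = T
W \oplus V = T \oplus T = F
W \oplus (W \oplus V) = T \oplus F = T
(W \oplus (W \oplus V)) \oplus V = T \oplus T = F
\lnot ((W \oplus (W \oplus V)) \oplus V) = \lnot F = T
(((W \oplus V) \oplus V) \lor ((Y \land ((V \to Y) \land W)) \leftrightarrow Y)) \oplus \lnot ((W \oplus (W \oplus V)) \oplus V) = T \oplus T = F

F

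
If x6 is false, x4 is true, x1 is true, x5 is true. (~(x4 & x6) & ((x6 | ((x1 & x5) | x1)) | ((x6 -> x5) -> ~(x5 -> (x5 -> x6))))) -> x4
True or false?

x4 & x6 = True & False = False
~(x4 & x6) = ~False = True
x1 & x5 = True & True = True
(x1 & x5) | x1 = True | True = True
x6 | ((x1 & x5) | x1) = False | True = True
x6 -> x5 = False -> True = True
x5 -> x6 = True -> False = False
x5 -> (x5 -> x6) = True -> False = False
~(x5 -> (x5 -> x6)) = ~False = True
(x6 -> x5) -> ~(x5 -> (x5 -> x6)) = True -> True = True
(x6 | ((x1 & x5) | x1)) | ((x6 -> x5) -> ~(x5 -> (x5 -> x6))) = True | True = True
~(x4 & x6) & ((x6 | ((x1 & x5) | x1)) | ((x6 -> x5) -> ~(x5 -> (x5 -> x6)))) = True & True = True
(~(x4 & x6) & ((x6 | ((x1 & x5) | x1)) | ((x6 -> x5) -> ~(x5 -> (x5 -> x6))))) -> x4 = True -> True = True

True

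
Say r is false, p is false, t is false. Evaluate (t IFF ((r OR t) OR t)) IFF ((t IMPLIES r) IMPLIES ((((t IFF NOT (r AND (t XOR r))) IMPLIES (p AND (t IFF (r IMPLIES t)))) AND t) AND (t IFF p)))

false

r OR t = false OR false = false
(r OR t) OR t = false OR false = false
t IFF ((r OR t) OR t) = false IFF false = true
t IMPLIES r = false IMPLIES false = true
t XOR r = false XOR false = false
r AND (t XOR r) = false AND false = false
NOT (r AND (t XOR r)) = NOT false = true
t IFF NOT (r AND (t XOR r)) = false IFF true = false
r IMPLIES t = false IMPLIES false = true
t IFF (r IMPLIES t) = false IFF true = false
p AND (t IFF (r IMPLIES t)) = false AND false = false
(t IFF NOT (r AND (t XOR r))) IMPLIES (p AND (t IFF (r IMPLIES t))) = false IMPLIES false = true
((t IFF NOT (r AND (t XOR r))) IMPLIES (p AND (t IFF (r IMPLIES t)))) AND t = true AND false = false
t IFF p = false IFF false = true
(((t IFF NOT (r AND (t XOR r))) IMPLIES (p AND (t IFF (r IMPLIES t)))) AND t) AND (t IFF p) = false AND true = false
(t IMPLIES r) IMPLIES ((((t IFF NOT (r AND (t XOR r))) IMPLIES (p AND (t IFF (r IMPLIES t)))) AND t) AND (t IFF p)) = true IMPLIES false = false
(t IFF ((r OR t) OR t)) IFF ((t IMPLIES r) IMPLIES ((((t IFF NOT (r AND (t XOR r))) IMPLIES (p AND (t IFF (r IMPLIES t)))) AND t) AND (t IFF p))) = true IFF false = false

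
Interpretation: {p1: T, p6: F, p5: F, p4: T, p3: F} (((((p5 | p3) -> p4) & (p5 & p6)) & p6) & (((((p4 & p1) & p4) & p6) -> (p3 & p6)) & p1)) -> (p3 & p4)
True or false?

T

p5 | p3 = F | F = F
(p5 | p3) -> p4 = F -> T = T
p5 & p6 = F & F = F
((p5 | p3) -> p4) & (p5 & p6) = T & F = F
(((p5 | p3) -> p4) & (p5 & p6)) & p6 = F & F = F
p4 & p1 = T & T = T
(p4 & p1) & p4 = T & T = T
((p4 & p1) & p4) & p6 = T & F = F
p3 & p6 = F & F = F
(((p4 & p1) & p4) & p6) -> (p3 & p6) = F -> F = T
((((p4 & p1) & p4) & p6) -> (p3 & p6)) & p1 = T & T = T
((((p5 | p3) -> p4) & (p5 & p6)) & p6) & (((((p4 & p1) & p4) & p6) -> (p3 & p6)) & p1) = F & T = F
p3 & p4 = F & T = F
(((((p5 | p3) -> p4) & (p5 & p6)) & p6) & (((((p4 & p1) & p4) & p6) -> (p3 & p6)) & p1)) -> (p3 & p4) = F -> F = T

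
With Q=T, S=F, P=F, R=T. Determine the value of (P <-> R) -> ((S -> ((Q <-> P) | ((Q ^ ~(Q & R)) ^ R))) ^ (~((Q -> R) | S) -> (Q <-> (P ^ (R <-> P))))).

T

P <-> R = F <-> T = F
Q <-> P = T <-> F = F
Q & R = T & T = T
~(Q & R) = ~T = F
Q ^ ~(Q & R) = T ^ F = T
(Q ^ ~(Q & R)) ^ R = T ^ T = F
(Q <-> P) | ((Q ^ ~(Q & R)) ^ R) = F | F = F
S -> ((Q <-> P) | ((Q ^ ~(Q & R)) ^ R)) = F -> F = T
Q -> R = T -> T = T
(Q -> R) | S = T | F = T
~((Q -> R) | S) = ~T = F
R <-> P = T <-> F = F
P ^ (R <-> P) = F ^ F = F
Q <-> (P ^ (R <-> P)) = T <-> F = F
~((Q -> R) | S) -> (Q <-> (P ^ (R <-> P))) = F -> F = T
(S -> ((Q <-> P) | ((Q ^ ~(Q & R)) ^ R))) ^ (~((Q -> R) | S) -> (Q <-> (P ^ (R <-> P)))) = T ^ T = F
(P <-> R) -> ((S -> ((Q <-> P) | ((Q ^ ~(Q & R)) ^ R))) ^ (~((Q -> R) | S) -> (Q <-> (P ^ (R <-> P))))) = F -> F = T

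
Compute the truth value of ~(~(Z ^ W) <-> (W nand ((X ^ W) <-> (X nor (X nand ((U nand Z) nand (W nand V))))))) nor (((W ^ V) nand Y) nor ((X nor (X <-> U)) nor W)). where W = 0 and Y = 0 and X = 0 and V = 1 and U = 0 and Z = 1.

Substituting W=0, Y=0, X=0, V=1, U=0, Z=1:
Z ^ W = 1 ^ 0 = 1
~(Z ^ W) = ~1 = 0
X ^ W = 0 ^ 0 = 0
U nand Z = 0 nand 1 = 1
W nand V = 0 nand 1 = 1
(U nand Z) nand (W nand V) = 1 nand 1 = 0
X nand ((U nand Z) nand (W nand V)) = 0 nand 0 = 1
X nor (X nand ((U nand Z) nand (W nand V))) = 0 nor 1 = 0
(X ^ W) <-> (X nor (X nand ((U nand Z) nand (W nand V)))) = 0 <-> 0 = 1
W nand ((X ^ W) <-> (X nor (X nand ((U nand Z) nand (W nand V))))) = 0 nand 1 = 1
~(Z ^ W) <-> (W nand ((X ^ W) <-> (X nor (X nand ((U nand Z) nand (W nand V)))))) = 0 <-> 1 = 0
~(~(Z ^ W) <-> (W nand ((X ^ W) <-> (X nor (X nand ((U nand Z) nand (W nand V))))))) = ~0 = 1
W ^ V = 0 ^ 1 = 1
(W ^ V) nand Y = 1 nand 0 = 1
X <-> U = 0 <-> 0 = 1
X nor (X <-> U) = 0 nor 1 = 0
(X nor (X <-> U)) nor W = 0 nor 0 = 1
((W ^ V) nand Y) nor ((X nor (X <-> U)) nor W) = 1 nor 1 = 0
~(~(Z ^ W) <-> (W nand ((X ^ W) <-> (X nor (X nand ((U nand Z) nand (W nand V))))))) nor (((W ^ V) nand Y) nor ((X nor (X <-> U)) nor W)) = 1 nor 0 = 0

0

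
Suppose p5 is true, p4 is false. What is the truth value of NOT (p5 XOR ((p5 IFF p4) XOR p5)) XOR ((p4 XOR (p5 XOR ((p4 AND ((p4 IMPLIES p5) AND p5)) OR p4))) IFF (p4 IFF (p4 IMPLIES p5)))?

p5 IFF p4 = True IFF False = False
(p5 IFF p4) XOR p5 = False XOR True = True
p5 XOR ((p5 IFF p4) XOR p5) = True XOR True = False
NOT (p5 XOR ((p5 IFF p4) XOR p5)) = NOT False = True
p4 IMPLIES p5 = False IMPLIES True = True
(p4 IMPLIES p5) AND p5 = True AND True = True
p4 AND ((p4 IMPLIES p5) AND p5) = False AND True = False
(p4 AND ((p4 IMPLIES p5) AND p5)) OR p4 = False OR False = False
p5 XOR ((p4 AND ((p4 IMPLIES p5) AND p5)) OR p4) = True XOR False = True
p4 XOR (p5 XOR ((p4 AND ((p4 IMPLIES p5) AND p5)) OR p4)) = False XOR True = True
p4 IMPLIES p5 = False IMPLIES True = True
p4 IFF (p4 IMPLIES p5) = False IFF True = False
(p4 XOR (p5 XOR ((p4 AND ((p4 IMPLIES p5) AND p5)) OR p4))) IFF (p4 IFF (p4 IMPLIES p5)) = True IFF False = False
NOT (p5 XOR ((p5 IFF p4) XOR p5)) XOR ((p4 XOR (p5 XOR ((p4 AND ((p4 IMPLIES p5) AND p5)) OR p4))) IFF (p4 IFF (p4 IMPLIES p5))) = True XOR False = True

True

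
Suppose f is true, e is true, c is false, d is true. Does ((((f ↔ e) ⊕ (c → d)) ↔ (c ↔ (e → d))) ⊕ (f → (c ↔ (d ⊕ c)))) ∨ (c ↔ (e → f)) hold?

T

Substituting f=T, e=T, c=F, d=T:
f ↔ e = T ↔ T = T
c → d = F → T = T
(f ↔ e) ⊕ (c → d) = T ⊕ T = F
e → d = T → T = T
c ↔ (e → d) = F ↔ T = F
((f ↔ e) ⊕ (c → d)) ↔ (c ↔ (e → d)) = F ↔ F = T
d ⊕ c = T ⊕ F = T
c ↔ (d ⊕ c) = F ↔ T = F
f → (c ↔ (d ⊕ c)) = T → F = F
(((f ↔ e) ⊕ (c → d)) ↔ (c ↔ (e → d))) ⊕ (f → (c ↔ (d ⊕ c))) = T ⊕ F = T
e → f = T → T = T
c ↔ (e → f) = F ↔ T = F
((((f ↔ e) ⊕ (c → d)) ↔ (c ↔ (e → d))) ⊕ (f → (c ↔ (d ⊕ c)))) ∨ (c ↔ (e → f)) = T ∨ F = T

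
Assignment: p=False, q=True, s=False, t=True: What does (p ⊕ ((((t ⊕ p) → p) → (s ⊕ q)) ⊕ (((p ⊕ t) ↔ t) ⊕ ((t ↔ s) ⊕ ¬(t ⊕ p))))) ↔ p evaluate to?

True

t ⊕ p = True ⊕ False = True
(t ⊕ p) → p = True → False = False
s ⊕ q = False ⊕ True = True
((t ⊕ p) → p) → (s ⊕ q) = False → True = True
p ⊕ t = False ⊕ True = True
(p ⊕ t) ↔ t = True ↔ True = True
t ↔ s = True ↔ False = False
t ⊕ p = True ⊕ False = True
¬(t ⊕ p) = ¬True = False
(t ↔ s) ⊕ ¬(t ⊕ p) = False ⊕ False = False
((p ⊕ t) ↔ t) ⊕ ((t ↔ s) ⊕ ¬(t ⊕ p)) = True ⊕ False = True
(((t ⊕ p) → p) → (s ⊕ q)) ⊕ (((p ⊕ t) ↔ t) ⊕ ((t ↔ s) ⊕ ¬(t ⊕ p))) = True ⊕ True = False
p ⊕ ((((t ⊕ p) → p) → (s ⊕ q)) ⊕ (((p ⊕ t) ↔ t) ⊕ ((t ↔ s) ⊕ ¬(t ⊕ p)))) = False ⊕ False = False
(p ⊕ ((((t ⊕ p) → p) → (s ⊕ q)) ⊕ (((p ⊕ t) ↔ t) ⊕ ((t ↔ s) ⊕ ¬(t ⊕ p))))) ↔ p = False ↔ False = True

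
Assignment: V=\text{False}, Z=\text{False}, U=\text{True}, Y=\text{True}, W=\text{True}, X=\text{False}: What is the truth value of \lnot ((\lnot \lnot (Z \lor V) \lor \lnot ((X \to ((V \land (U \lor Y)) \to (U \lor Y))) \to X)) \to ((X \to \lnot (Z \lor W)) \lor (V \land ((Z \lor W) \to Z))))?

\text{False}

Substituting V=\text{False}, Z=\text{False}, U=\text{True}, Y=\text{True}, W=\text{True}, X=\text{False}:
Z \lor V = \text{False} \lor \text{False} = \text{False}
\lnot (Z \lor V) = \lnot \text{False} = \text{True}
\lnot \lnot (Z \lor V) = \lnot \text{True} = \text{False}
U \lor Y = \text{True} \lor \text{True} = \text{True}
V \land (U \lor Y) = \text{False} \land \text{True} = \text{False}
U \lor Y = \text{True} \lor \text{True} = \text{True}
(V \land (U \lor Y)) \to (U \lor Y) = \text{False} \to \text{True} = \text{True}
X \to ((V \land (U \lor Y)) \to (U \lor Y)) = \text{False} \to \text{True} = \text{True}
(X \to ((V \land (U \lor Y)) \to (U \lor Y))) \to X = \text{True} \to \text{False} = \text{False}
\lnot ((X \to ((V \land (U \lor Y)) \to (U \lor Y))) \to X) = \lnot \text{False} = \text{True}
\lnot \lnot (Z \lor V) \lor \lnot ((X \to ((V \land (U \lor Y)) \to (U \lor Y))) \to X) = \text{False} \lor \text{True} = \text{True}
Z \lor W = \text{False} \lor \text{True} = \text{True}
\lnot (Z \lor W) = \lnot \text{True} = \text{False}
X \to \lnot (Z \lor W) = \text{False} \to \text{False} = \text{True}
Z \lor W = \text{False} \lor \text{True} = \text{True}
(Z \lor W) \to Z = \text{True} \to \text{False} = \text{False}
V \land ((Z \lor W) \to Z) = \text{False} \land \text{False} = \text{False}
(X \to \lnot (Z \lor W)) \lor (V \land ((Z \lor W) \to Z)) = \text{True} \lor \text{False} = \text{True}
(\lnot \lnot (Z \lor V) \lor \lnot ((X \to ((V \land (U \lor Y)) \to (U \lor Y))) \to X)) \to ((X \to \lnot (Z \lor W)) \lor (V \land ((Z \lor W) \to Z))) = \text{True} \to \text{True} = \text{True}
\lnot ((\lnot \lnot (Z \lor V) \lor \lnot ((X \to ((V \land (U \lor Y)) \to (U \lor Y))) \to X)) \to ((X \to \lnot (Z \lor W)) \lor (V \land ((Z \lor W) \to Z)))) = \lnot \text{True} = \text{False}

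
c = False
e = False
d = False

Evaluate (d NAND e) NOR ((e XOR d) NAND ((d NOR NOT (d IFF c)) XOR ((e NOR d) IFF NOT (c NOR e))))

False

Substituting c=False, e=False, d=False:
d NAND e = False NAND False = True
e XOR d = False XOR False = False
d IFF c = False IFF False = True
NOT (d IFF c) = NOT True = False
d NOR NOT (d IFF c) = False NOR False = True
e NOR d = False NOR False = True
c NOR e = False NOR False = True
NOT (c NOR e) = NOT True = False
(e NOR d) IFF NOT (c NOR e) = True IFF False = False
(d NOR NOT (d IFF c)) XOR ((e NOR d) IFF NOT (c NOR e)) = True XOR False = True
(e XOR d) NAND ((d NOR NOT (d IFF c)) XOR ((e NOR d) IFF NOT (c NOR e))) = False NAND True = True
(d NAND e) NOR ((e XOR d) NAND ((d NOR NOT (d IFF c)) XOR ((e NOR d) IFF NOT (c NOR e)))) = True NOR True = False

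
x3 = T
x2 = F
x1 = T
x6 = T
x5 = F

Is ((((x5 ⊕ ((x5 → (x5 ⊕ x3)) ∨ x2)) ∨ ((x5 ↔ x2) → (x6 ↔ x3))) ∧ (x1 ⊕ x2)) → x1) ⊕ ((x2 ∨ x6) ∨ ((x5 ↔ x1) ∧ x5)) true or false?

Substituting x3=T, x2=F, x1=T, x6=T, x5=F:
x5 ⊕ x3 = F ⊕ T = T
x5 → (x5 ⊕ x3) = F → T = T
(x5 → (x5 ⊕ x3)) ∨ x2 = T ∨ F = T
x5 ⊕ ((x5 → (x5 ⊕ x3)) ∨ x2) = F ⊕ T = T
x5 ↔ x2 = F ↔ F = T
x6 ↔ x3 = T ↔ T = T
(x5 ↔ x2) → (x6 ↔ x3) = T → T = T
(x5 ⊕ ((x5 → (x5 ⊕ x3)) ∨ x2)) ∨ ((x5 ↔ x2) → (x6 ↔ x3)) = T ∨ T = T
x1 ⊕ x2 = T ⊕ F = T
((x5 ⊕ ((x5 → (x5 ⊕ x3)) ∨ x2)) ∨ ((x5 ↔ x2) → (x6 ↔ x3))) ∧ (x1 ⊕ x2) = T ∧ T = T
(((x5 ⊕ ((x5 → (x5 ⊕ x3)) ∨ x2)) ∨ ((x5 ↔ x2) → (x6 ↔ x3))) ∧ (x1 ⊕ x2)) → x1 = T → T = T
x2 ∨ x6 = F ∨ T = T
x5 ↔ x1 = F ↔ T = F
(x5 ↔ x1) ∧ x5 = F ∧ F = F
(x2 ∨ x6) ∨ ((x5 ↔ x1) ∧ x5) = T ∨ F = T
((((x5 ⊕ ((x5 → (x5 ⊕ x3)) ∨ x2)) ∨ ((x5 ↔ x2) → (x6 ↔ x3))) ∧ (x1 ⊕ x2)) → x1) ⊕ ((x2 ∨ x6) ∨ ((x5 ↔ x1) ∧ x5)) = T ⊕ T = F

F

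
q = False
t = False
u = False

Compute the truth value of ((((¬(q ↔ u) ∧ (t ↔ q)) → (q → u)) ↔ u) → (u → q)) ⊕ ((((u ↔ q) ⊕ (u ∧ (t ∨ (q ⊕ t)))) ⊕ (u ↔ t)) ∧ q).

True

Substituting q=False, t=False, u=False:
q ↔ u = False ↔ False = True
¬(q ↔ u) = ¬True = False
t ↔ q = False ↔ False = True
¬(q ↔ u) ∧ (t ↔ q) = False ∧ True = False
q → u = False → False = True
(¬(q ↔ u) ∧ (t ↔ q)) → (q → u) = False → True = True
((¬(q ↔ u) ∧ (t ↔ q)) → (q → u)) ↔ u = True ↔ False = False
u → q = False → False = True
(((¬(q ↔ u) ∧ (t ↔ q)) → (q → u)) ↔ u) → (u → q) = False → True = True
u ↔ q = False ↔ False = True
q ⊕ t = False ⊕ False = False
t ∨ (q ⊕ t) = False ∨ False = False
u ∧ (t ∨ (q ⊕ t)) = False ∧ False = False
(u ↔ q) ⊕ (u ∧ (t ∨ (q ⊕ t))) = True ⊕ False = True
u ↔ t = False ↔ False = True
((u ↔ q) ⊕ (u ∧ (t ∨ (q ⊕ t)))) ⊕ (u ↔ t) = True ⊕ True = False
(((u ↔ q) ⊕ (u ∧ (t ∨ (q ⊕ t)))) ⊕ (u ↔ t)) ∧ q = False ∧ False = False
((((¬(q ↔ u) ∧ (t ↔ q)) → (q → u)) ↔ u) → (u → q)) ⊕ ((((u ↔ q) ⊕ (u ∧ (t ∨ (q ⊕ t)))) ⊕ (u ↔ t)) ∧ q) = True ⊕ False = True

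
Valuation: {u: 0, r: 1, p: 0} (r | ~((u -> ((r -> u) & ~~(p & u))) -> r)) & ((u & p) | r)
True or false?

r -> u = 1 -> 0 = 0
p & u = 0 & 0 = 0
~(p & u) = ~0 = 1
~~(p & u) = ~1 = 0
(r -> u) & ~~(p & u) = 0 & 0 = 0
u -> ((r -> u) & ~~(p & u)) = 0 -> 0 = 1
(u -> ((r -> u) & ~~(p & u))) -> r = 1 -> 1 = 1
~((u -> ((r -> u) & ~~(p & u))) -> r) = ~1 = 0
r | ~((u -> ((r -> u) & ~~(p & u))) -> r) = 1 | 0 = 1
u & p = 0 & 0 = 0
(u & p) | r = 0 | 1 = 1
(r | ~((u -> ((r -> u) & ~~(p & u))) -> r)) & ((u & p) | r) = 1 & 1 = 1

1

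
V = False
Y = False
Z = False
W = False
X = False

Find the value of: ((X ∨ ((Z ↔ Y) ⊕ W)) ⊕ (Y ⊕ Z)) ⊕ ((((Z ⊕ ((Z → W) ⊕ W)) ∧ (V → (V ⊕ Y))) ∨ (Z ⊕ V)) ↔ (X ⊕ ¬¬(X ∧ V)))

Z ↔ Y = False ↔ False = True
(Z ↔ Y) ⊕ W = True ⊕ False = True
X ∨ ((Z ↔ Y) ⊕ W) = False ∨ True = True
Y ⊕ Z = False ⊕ False = False
(X ∨ ((Z ↔ Y) ⊕ W)) ⊕ (Y ⊕ Z) = True ⊕ False = True
Z → W = False → False = True
(Z → W) ⊕ W = True ⊕ False = True
Z ⊕ ((Z → W) ⊕ W) = False ⊕ True = True
V ⊕ Y = False ⊕ False = False
V → (V ⊕ Y) = False → False = True
(Z ⊕ ((Z → W) ⊕ W)) ∧ (V → (V ⊕ Y)) = True ∧ True = True
Z ⊕ V = False ⊕ False = False
((Z ⊕ ((Z → W) ⊕ W)) ∧ (V → (V ⊕ Y))) ∨ (Z ⊕ V) = True ∨ False = True
X ∧ V = False ∧ False = False
¬(X ∧ V) = ¬False = True
¬¬(X ∧ V) = ¬True = False
X ⊕ ¬¬(X ∧ V) = False ⊕ False = False
(((Z ⊕ ((Z → W) ⊕ W)) ∧ (V → (V ⊕ Y))) ∨ (Z ⊕ V)) ↔ (X ⊕ ¬¬(X ∧ V)) = True ↔ False = False
((X ∨ ((Z ↔ Y) ⊕ W)) ⊕ (Y ⊕ Z)) ⊕ ((((Z ⊕ ((Z → W) ⊕ W)) ∧ (V → (V ⊕ Y))) ∨ (Z ⊕ V)) ↔ (X ⊕ ¬¬(X ∧ V))) = True ⊕ False = True

True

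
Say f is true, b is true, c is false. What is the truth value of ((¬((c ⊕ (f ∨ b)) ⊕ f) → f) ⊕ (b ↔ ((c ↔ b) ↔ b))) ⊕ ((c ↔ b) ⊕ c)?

True

Substituting f=True, b=True, c=False:
f ∨ b = True ∨ True = True
c ⊕ (f ∨ b) = False ⊕ True = True
(c ⊕ (f ∨ b)) ⊕ f = True ⊕ True = False
¬((c ⊕ (f ∨ b)) ⊕ f) = ¬False = True
¬((c ⊕ (f ∨ b)) ⊕ f) → f = True → True = True
c ↔ b = False ↔ True = False
(c ↔ b) ↔ b = False ↔ True = False
b ↔ ((c ↔ b) ↔ b) = True ↔ False = False
(¬((c ⊕ (f ∨ b)) ⊕ f) → f) ⊕ (b ↔ ((c ↔ b) ↔ b)) = True ⊕ False = True
c ↔ b = False ↔ True = False
(c ↔ b) ⊕ c = False ⊕ False = False
((¬((c ⊕ (f ∨ b)) ⊕ f) → f) ⊕ (b ↔ ((c ↔ b) ↔ b))) ⊕ ((c ↔ b) ⊕ c) = True ⊕ False = True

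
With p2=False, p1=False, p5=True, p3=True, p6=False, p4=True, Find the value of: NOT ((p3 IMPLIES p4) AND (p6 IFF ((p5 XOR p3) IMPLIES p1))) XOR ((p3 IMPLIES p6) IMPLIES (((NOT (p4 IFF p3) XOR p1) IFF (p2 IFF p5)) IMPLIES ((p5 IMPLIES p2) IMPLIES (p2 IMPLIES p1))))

False

p3 IMPLIES p4 = True IMPLIES True = True
p5 XOR p3 = True XOR True = False
(p5 XOR p3) IMPLIES p1 = False IMPLIES False = True
p6 IFF ((p5 XOR p3) IMPLIES p1) = False IFF True = False
(p3 IMPLIES p4) AND (p6 IFF ((p5 XOR p3) IMPLIES p1)) = True AND False = False
NOT ((p3 IMPLIES p4) AND (p6 IFF ((p5 XOR p3) IMPLIES p1))) = NOT False = True
p3 IMPLIES p6 = True IMPLIES False = False
p4 IFF p3 = True IFF True = True
NOT (p4 IFF p3) = NOT True = False
NOT (p4 IFF p3) XOR p1 = False XOR False = False
p2 IFF p5 = False IFF True = False
(NOT (p4 IFF p3) XOR p1) IFF (p2 IFF p5) = False IFF False = True
p5 IMPLIES p2 = True IMPLIES False = False
p2 IMPLIES p1 = False IMPLIES False = True
(p5 IMPLIES p2) IMPLIES (p2 IMPLIES p1) = False IMPLIES True = True
((NOT (p4 IFF p3) XOR p1) IFF (p2 IFF p5)) IMPLIES ((p5 IMPLIES p2) IMPLIES (p2 IMPLIES p1)) = True IMPLIES True = True
(p3 IMPLIES p6) IMPLIES (((NOT (p4 IFF p3) XOR p1) IFF (p2 IFF p5)) IMPLIES ((p5 IMPLIES p2) IMPLIES (p2 IMPLIES p1))) = False IMPLIES True = True
NOT ((p3 IMPLIES p4) AND (p6 IFF ((p5 XOR p3) IMPLIES p1))) XOR ((p3 IMPLIES p6) IMPLIES (((NOT (p4 IFF p3) XOR p1) IFF (p2 IFF p5)) IMPLIES ((p5 IMPLIES p2) IMPLIES (p2 IMPLIES p1)))) = True XOR True = False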